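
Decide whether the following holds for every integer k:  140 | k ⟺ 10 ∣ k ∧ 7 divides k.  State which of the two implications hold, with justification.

(→) If 140 ∣ k, write k = 140q. Since 140 = 14·10, k = 10·(14q), so 10 ∣ k; and since 140 = 20·7, k = 7·(20q), so 7 ∣ k.

(←) This fails: take k = 70. Both 10 ∣ 70 and 7 ∣ 70, yet 70 is not a multiple of 140 (since 70 = 0·140 + 70), so 140 ∤ 70.

(⇒) holds; (⇐) fails.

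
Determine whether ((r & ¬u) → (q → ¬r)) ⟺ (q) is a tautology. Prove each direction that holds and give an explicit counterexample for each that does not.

Neither direction holds.

(→) This fails. Under r = F, u = F, q = F, the left side is true but the right side is false.

(←) This fails. Under r = T, u = F, q = T, the left side is false but the right side is true.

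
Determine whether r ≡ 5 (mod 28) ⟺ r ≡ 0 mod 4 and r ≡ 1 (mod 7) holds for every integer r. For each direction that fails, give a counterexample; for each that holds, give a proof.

Neither implication holds.

(⟹) This fails: r = 5 gives 5 ≡ 5 (mod 28) but 5 ≡ 1 (mod 4), so the conjunction on the right does not hold.

(⟸) This fails: r = 8 satisfies both congruences on the right (8 ≡ 0 mod 4 and 8 ≡ 1 mod 7) yet 8 ≡ 8 (mod 28), not 5.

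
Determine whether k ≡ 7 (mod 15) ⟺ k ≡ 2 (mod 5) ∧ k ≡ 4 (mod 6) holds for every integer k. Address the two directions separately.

Forward direction. This fails: k = 7 gives 7 ≡ 7 (mod 15) but 7 ≡ 1 (mod 6), so the conjunction on the right does not hold.

Converse. If k ≡ 2 (mod 5) and k ≡ 4 (mod 6), then by the Chinese remainder theorem k ≡ 22 (mod 30). Since 22 ≡ 7 (mod 15) and 15 ∣ 30, we get k ≡ 7 (mod 15).

The forward direction fails; the converse holds.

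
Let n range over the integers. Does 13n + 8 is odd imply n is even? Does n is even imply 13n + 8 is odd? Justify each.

Neither direction holds.

(⇒) This fails: n = 7 gives 13n + 8 = 99, which is odd, but 7 is odd, not even.

(⇐) This also fails: n = 0 is even, but 13n + 8 = 8 is even, not odd.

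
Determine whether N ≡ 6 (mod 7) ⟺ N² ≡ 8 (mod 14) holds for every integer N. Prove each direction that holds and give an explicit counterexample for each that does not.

(→) This fails: take N = 13. Then 13 ≡ 6 (mod 7), but 13² = 169 ≡ 1 (mod 14), not 8.

(←) This fails: take N = 8. Then 8² = 64 ≡ 8 (mod 14), yet 8 ≡ 1 (mod 7), not 6.

Neither implication holds.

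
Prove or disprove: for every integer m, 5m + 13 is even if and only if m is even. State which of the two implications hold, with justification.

(⇒) This fails: m = 3 gives 5m + 13 = 28, which is even, but 3 is odd, not even.

(⇐) This also fails: m = 4 is even, but 5m + 13 = 33 is odd, not even.

Both directions fail.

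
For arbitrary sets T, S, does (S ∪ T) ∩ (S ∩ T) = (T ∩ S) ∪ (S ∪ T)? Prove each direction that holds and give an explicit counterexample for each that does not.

Only the forward inclusion holds.

Forward inclusion. Let x ∈ (S ∪ T) ∩ (S ∩ T). Then x ∈ T ∩ S, from which x ∈ (T ∩ S) ∪ (S ∪ T).

Reverse inclusion. This inclusion fails. Take T = {1}, S = ∅; then 1 ∈ (T ∩ S) ∪ (S ∪ T) but 1 ∉ (S ∪ T) ∩ (S ∩ T).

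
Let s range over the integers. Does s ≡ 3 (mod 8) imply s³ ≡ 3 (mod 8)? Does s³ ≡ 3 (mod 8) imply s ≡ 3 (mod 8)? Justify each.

[⇒] Suppose s ≡ 3 (mod 8). Write s = 8j + 3. Then (8j + 3)³ = 512j³ + 576j² + 216j + 27 = 8(64j³ + 72j² + 27j + 3) + 3, so s³ ≡ 3 (mod 8).

[⇐] Conversely, suppose s³ ≡ 3 (mod 8). The only residue r in {0, …, 7} with r³ ≡ 3 (mod 8) is r = 3, so s ≡ 3 (mod 8).

Both directions hold; the statement is true.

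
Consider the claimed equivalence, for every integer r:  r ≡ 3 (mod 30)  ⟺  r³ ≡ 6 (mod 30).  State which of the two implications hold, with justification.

(⟹) This fails: take r = 3. Then 3 ≡ 3 (mod 30), but 3³ = 27 ≡ 27 (mod 30), not 6.

(⟸) This fails: take r = 6. Then 6³ = 216 ≡ 6 (mod 30), yet 6 ≡ 6 (mod 30), not 3.

Neither implication holds.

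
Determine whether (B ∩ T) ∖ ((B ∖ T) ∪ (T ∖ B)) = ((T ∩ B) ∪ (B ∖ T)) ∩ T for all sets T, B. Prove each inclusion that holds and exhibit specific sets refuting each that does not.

The two sets are equal.

(⊆) Let x ∈ (B ∩ T) ∖ ((B ∖ T) ∪ (T ∖ B)). Then x ∈ T ∩ B, from which x ∈ ((T ∩ B) ∪ (B ∖ T)) ∩ T.

(⊇) Let x ∈ ((T ∩ B) ∪ (B ∖ T)) ∩ T. Then x ∈ T ∩ B, from which x ∈ (B ∩ T) ∖ ((B ∖ T) ∪ (T ∖ B)).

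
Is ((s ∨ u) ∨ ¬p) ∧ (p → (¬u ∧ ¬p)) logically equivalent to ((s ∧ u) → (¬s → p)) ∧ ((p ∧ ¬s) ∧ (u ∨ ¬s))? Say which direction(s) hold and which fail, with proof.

(→) This fails. Under s = F, u = F, p = F, the left side is true but the right side is false.

(←) This fails. Under s = F, u = F, p = T, the left side is false but the right side is true.

Both directions fail.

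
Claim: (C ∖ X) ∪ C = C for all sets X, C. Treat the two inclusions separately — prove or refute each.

(⊆) Let x ∈ (C ∖ X) ∪ C. Then either x ∈ C and x ∉ X; or x ∈ X ∩ C. In each case x ∈ C, so (C ∖ X) ∪ C ⊆ C.

(⊇) Let x ∈ C. Then either x ∈ C and x ∉ X; or x ∈ X ∩ C. In each case x ∈ (C ∖ X) ∪ C, so C ⊆ (C ∖ X) ∪ C.

Both inclusions hold; the sets are equal.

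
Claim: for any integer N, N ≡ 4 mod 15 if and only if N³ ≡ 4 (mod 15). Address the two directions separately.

(←) Suppose N³ ≡ 4 (mod 15). The only residue r in {0, …, 14} with r³ ≡ 4 (mod 15) is r = 4, so N ≡ 4 (mod 15).

(→) Suppose N ≡ 4 mod 15. Write N = 15j + 4. Then (15j + 4)³ = 3375j³ + 2700j² + 720j + 64 = 15(225j³ + 180j² + 48j + 4) + 4, so N³ ≡ 4 (mod 15).

Both implications hold.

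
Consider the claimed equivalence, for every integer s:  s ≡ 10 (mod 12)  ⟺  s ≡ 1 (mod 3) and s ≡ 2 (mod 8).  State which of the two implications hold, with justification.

(→) This fails: s = 22 gives 22 ≡ 10 (mod 12) but 22 ≡ 6 (mod 8), so the conjunction on the right does not hold.

(←) Conversely, if s ≡ 1 (mod 3) and s ≡ 2 (mod 8), then by the Chinese remainder theorem s ≡ 10 (mod 24). Since 10 ≡ 10 (mod 12) and 12 ∣ 24, we get s ≡ 10 (mod 12).

The forward direction fails; the converse holds.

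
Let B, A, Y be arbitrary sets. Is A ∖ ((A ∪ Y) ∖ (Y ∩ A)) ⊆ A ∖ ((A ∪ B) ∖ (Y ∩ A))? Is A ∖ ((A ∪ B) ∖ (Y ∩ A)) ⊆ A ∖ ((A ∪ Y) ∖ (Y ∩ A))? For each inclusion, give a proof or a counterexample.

Both inclusions hold.

Forward inclusion. Let x ∈ A ∖ ((A ∪ Y) ∖ (Y ∩ A)). Then either x ∈ A ∩ Y and x ∉ B; or x ∈ B ∩ A ∩ Y. In each case x ∈ A ∖ ((A ∪ B) ∖ (Y ∩ A)), so A ∖ ((A ∪ Y) ∖ (Y ∩ A)) ⊆ A ∖ ((A ∪ B) ∖ (Y ∩ A)).

Reverse inclusion. Let x ∈ A ∖ ((A ∪ B) ∖ (Y ∩ A)). Then either x ∈ A ∩ Y and x ∉ B; or x ∈ B ∩ A ∩ Y. In each case x ∈ A ∖ ((A ∪ Y) ∖ (Y ∩ A)), so A ∖ ((A ∪ B) ∖ (Y ∩ A)) ⊆ A ∖ ((A ∪ Y) ∖ (Y ∩ A)).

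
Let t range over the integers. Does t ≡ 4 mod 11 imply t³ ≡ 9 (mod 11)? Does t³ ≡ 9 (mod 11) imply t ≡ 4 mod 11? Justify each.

(→) Suppose t ≡ 4 mod 11. Write t = 11j + 4. Then (11j + 4)³ = 1331j³ + 1452j² + 528j + 64 = 11(121j³ + 132j² + 48j + 5) + 9, so t³ ≡ 9 (mod 11).

(←) Conversely, suppose t³ ≡ 9 (mod 11). The only residue r in {0, …, 10} with r³ ≡ 9 (mod 11) is r = 4, so t ≡ 4 (mod 11).

Both implications hold.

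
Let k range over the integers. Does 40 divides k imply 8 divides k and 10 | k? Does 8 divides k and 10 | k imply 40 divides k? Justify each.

Both directions hold.

Forward direction. If 40 ∣ k, write k = 40q. Since 40 = 5·8, k = 8·(5q), so 8 ∣ k; and since 40 = 4·10, k = 10·(4q), so 10 ∣ k.

Converse. Suppose 8 ∣ k and 10 ∣ k. Any common multiple of 8 and 10 is a multiple of their lcm; here lcm(8, 10) = 8·10/gcd(8, 10) = 80/2 = 40, so 40 ∣ k.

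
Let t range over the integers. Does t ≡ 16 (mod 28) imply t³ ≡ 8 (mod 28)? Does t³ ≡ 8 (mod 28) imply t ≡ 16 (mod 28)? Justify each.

(⟹) Suppose t ≡ 16 (mod 28). Write t = 28j + 16. Then (28j + 16)³ = 21952j³ + 37632j² + 21504j + 4096 = 28(784j³ + 1344j² + 768j + 146) + 8, so t³ ≡ 8 (mod 28).

(⟸) This fails: take t = 2. Then 2³ = 8 ≡ 8 (mod 28), yet 2 ≡ 2 (mod 28), not 16.

(⇒) holds; (⇐) fails.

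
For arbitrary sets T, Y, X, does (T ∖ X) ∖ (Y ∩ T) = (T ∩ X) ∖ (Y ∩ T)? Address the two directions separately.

Neither inclusion holds.

(⊆) This inclusion fails. Take T = {1}, Y = ∅, X = ∅; then 1 ∈ (T ∖ X) ∖ (Y ∩ T) but 1 ∉ (T ∩ X) ∖ (Y ∩ T).

(⊇) This inclusion fails. Take T = {1}, Y = ∅, X = {1}; then 1 ∈ (T ∩ X) ∖ (Y ∩ T) but 1 ∉ (T ∖ X) ∖ (Y ∩ T).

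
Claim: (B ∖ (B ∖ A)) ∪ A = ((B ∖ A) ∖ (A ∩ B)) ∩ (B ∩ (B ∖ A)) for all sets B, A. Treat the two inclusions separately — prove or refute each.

(⊆) fails and (⊇) fails.

(⟹) This inclusion fails. Take B = ∅, A = {1}; then 1 ∈ (B ∖ (B ∖ A)) ∪ A but 1 ∉ ((B ∖ A) ∖ (A ∩ B)) ∩ (B ∩ (B ∖ A)).

(⟸) This inclusion fails. Take B = {1}, A = ∅; then 1 ∈ ((B ∖ A) ∖ (A ∩ B)) ∩ (B ∩ (B ∖ A)) but 1 ∉ (B ∖ (B ∖ A)) ∪ A.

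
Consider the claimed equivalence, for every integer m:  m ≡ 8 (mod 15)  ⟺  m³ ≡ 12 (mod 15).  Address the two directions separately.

Both directions fail.

(⇒) This fails: take m = 8. Then 8 ≡ 8 (mod 15), but 8³ = 512 ≡ 2 (mod 15), not 12.

(⇐) This fails: take m = 3. Then 3³ = 27 ≡ 12 (mod 15), yet 3 ≡ 3 (mod 15), not 8.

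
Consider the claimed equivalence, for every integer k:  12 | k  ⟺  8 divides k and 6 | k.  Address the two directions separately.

The forward direction fails; the converse holds.

(⇒) This fails: take k = 12. Certainly 12 ∣ 12, but 8 ∤ 12.

(⇐) Suppose 8 ∣ k and 6 ∣ k. Any common multiple of 8 and 6 is a multiple of their lcm; here lcm(8, 6) = 8·6/gcd(8, 6) = 48/2 = 24, so 24 ∣ k. Since 12 ∣ 24, it follows that 12 ∣ k.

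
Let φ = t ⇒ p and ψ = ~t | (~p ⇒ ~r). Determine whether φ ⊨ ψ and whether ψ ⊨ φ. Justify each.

Only the forward direction holds.

(⟹) Assume the antecedent. If p is true, ~t | (~p ⇒ ~r) reduces to true regardless of the other variables. If p is false, the antecedent forces (r = F, p = F, t = F) or (r = T, p = F, t = F), and ~t | (~p ⇒ ~r) holds there. Either way ~t | (~p ⇒ ~r) holds.

(⟸) This fails. Under r = F, p = F, t = T, the left side is false but the right side is true.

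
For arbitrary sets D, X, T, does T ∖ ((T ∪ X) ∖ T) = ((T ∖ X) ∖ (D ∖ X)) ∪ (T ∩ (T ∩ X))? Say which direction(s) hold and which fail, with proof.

Only the reverse inclusion holds.

(⟹) This inclusion fails. Take D = {1}, X = ∅, T = {1}; then 1 ∈ T ∖ ((T ∪ X) ∖ T) but 1 ∉ ((T ∖ X) ∖ (D ∖ X)) ∪ (T ∩ (T ∩ X)).

(⟸) Let x ∈ ((T ∖ X) ∖ (D ∖ X)) ∪ (T ∩ (T ∩ X)). Then either x ∈ T and x ∉ D, X; or x ∈ X ∩ T and x ∉ D; or x ∈ D ∩ X ∩ T. In each case x ∈ T ∖ ((T ∪ X) ∖ T), so ((T ∖ X) ∖ (D ∖ X)) ∪ (T ∩ (T ∩ X)) ⊆ T ∖ ((T ∪ X) ∖ T).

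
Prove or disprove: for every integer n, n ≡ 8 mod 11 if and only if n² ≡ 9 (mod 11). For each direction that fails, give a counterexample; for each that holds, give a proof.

(⟹) Suppose n ≡ 8 mod 11. Write n = 11j + 8. Then (11j + 8)² = 121j² + 176j + 64 = 11(11j² + 16j + 5) + 9, so n² ≡ 9 (mod 11).

(⟸) This fails: take n = 3. Then 3² = 9 ≡ 9 (mod 11), yet 3 ≡ 3 (mod 11), not 8.

The forward direction holds; the converse fails.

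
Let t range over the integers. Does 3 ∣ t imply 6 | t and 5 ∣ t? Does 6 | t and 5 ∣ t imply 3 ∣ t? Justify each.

(⇒) fails; (⇐) holds.

[⇐] Suppose 6 ∣ t and 5 ∣ t. Any common multiple of 6 and 5 is a multiple of their lcm; here gcd(6, 5) = 1, so lcm(6, 5) = 6·5 = 30, so 30 ∣ t. Since 3 ∣ 30, it follows that 3 ∣ t.

[⇒] This fails: take t = 3. Certainly 3 ∣ 3, but 6 ∤ 3.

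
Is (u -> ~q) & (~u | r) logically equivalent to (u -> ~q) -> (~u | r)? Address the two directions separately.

(→) Assume the antecedent. If u is true, the antecedent forces (q = F, u = T, r = T), and (u -> ~q) -> (~u | r) holds there. If u is false, (u -> ~q) -> (~u | r) reduces to true regardless of the other variables. Either way (u -> ~q) -> (~u | r) holds.

(←) This fails. Under q = T, u = T, r = F, the left side is false but the right side is true.

Only the forward direction holds.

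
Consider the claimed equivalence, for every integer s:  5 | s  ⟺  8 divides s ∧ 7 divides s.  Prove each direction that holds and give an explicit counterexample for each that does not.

Forward direction. This fails: take s = 5. Certainly 5 ∣ 5, but 8 ∤ 5.

Converse. This fails: take s = 56. Both 8 ∣ 56 and 7 ∣ 56, yet 56 is not a multiple of 5 (since 56 = 11·5 + 1), so 5 ∤ 56.

Neither implication holds.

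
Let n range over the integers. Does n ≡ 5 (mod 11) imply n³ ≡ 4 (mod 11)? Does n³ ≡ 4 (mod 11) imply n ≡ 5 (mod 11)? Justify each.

Both directions hold; the statement is true.

[⇒] Suppose n ≡ 5 (mod 11). Write n = 11j + 5. Then (11j + 5)³ = 1331j³ + 1815j² + 825j + 125 = 11(121j³ + 165j² + 75j + 11) + 4, so n³ ≡ 4 (mod 11).

[⇐] For the converse, argue contrapositively. If n ≢ 5 (mod 11), then n is congruent to one of 0, 1, 2, 3, 4, 6, 7, 8, 9, 10 modulo 11, and these give n³ ≡ 0, 1, 8, 5, 9, 7, 2, 6, 3, 10 respectively — never 4.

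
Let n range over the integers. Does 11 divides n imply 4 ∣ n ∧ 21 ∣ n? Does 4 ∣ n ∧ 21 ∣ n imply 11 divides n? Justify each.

(→) This fails: take n = 11. Certainly 11 ∣ 11, but 4 ∤ 11.

(←) This fails: take n = 84. Both 4 ∣ 84 and 21 ∣ 84, yet 84 is not a multiple of 11 (since 84 = 7·11 + 7), so 11 ∤ 84.

Neither implication holds.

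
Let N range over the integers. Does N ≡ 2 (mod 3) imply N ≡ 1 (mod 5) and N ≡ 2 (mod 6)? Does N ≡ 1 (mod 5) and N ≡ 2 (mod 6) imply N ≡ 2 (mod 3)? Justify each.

[⇒] This fails: N = 2 gives 2 ≡ 2 (mod 3) but 2 ≡ 2 (mod 5), so the conjunction on the right does not hold.

[⇐] Conversely, if N ≡ 1 (mod 5) and N ≡ 2 (mod 6), then by the Chinese remainder theorem N ≡ 26 (mod 30). Since 26 ≡ 2 (mod 3) and 3 ∣ 30, we get N ≡ 2 (mod 3).

Only the converse holds.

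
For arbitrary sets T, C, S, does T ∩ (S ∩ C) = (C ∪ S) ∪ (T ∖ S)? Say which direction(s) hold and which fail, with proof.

Forward inclusion. Let x ∈ T ∩ (S ∩ C). Then x ∈ T ∩ C ∩ S, from which x ∈ (C ∪ S) ∪ (T ∖ S).

Reverse inclusion. This inclusion fails. Take T = {1}, C = ∅, S = ∅; then 1 ∈ (C ∪ S) ∪ (T ∖ S) but 1 ∉ T ∩ (S ∩ C).

(⊆) holds; (⊇) fails.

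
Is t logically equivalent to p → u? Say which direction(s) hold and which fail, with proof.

(⇒) This fails. Under p = T, u = F, t = T, the left side is true but the right side is false.

(⇐) This fails. Under p = F, u = F, t = F, the left side is false but the right side is true.

Neither direction holds.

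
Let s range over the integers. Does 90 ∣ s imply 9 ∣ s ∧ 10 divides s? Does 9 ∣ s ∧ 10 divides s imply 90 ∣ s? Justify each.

(⇒) If 90 ∣ s, write s = 90q. Since 90 = 10·9, s = 9·(10q), so 9 ∣ s; and since 90 = 9·10, s = 10·(9q), so 10 ∣ s.

(⇐) Suppose 9 ∣ s and 10 ∣ s. Any common multiple of 9 and 10 is a multiple of their lcm; here gcd(9, 10) = 1, so lcm(9, 10) = 9·10 = 90, so 90 ∣ s.

Both directions hold; the statement is true.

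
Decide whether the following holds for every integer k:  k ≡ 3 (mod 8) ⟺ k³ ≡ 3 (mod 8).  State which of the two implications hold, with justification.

Both directions hold; the statement is true.

Converse. Suppose k³ ≡ 3 (mod 8). The only residue r in {0, …, 7} with r³ ≡ 3 (mod 8) is r = 3, so k ≡ 3 (mod 8).

Forward direction. Suppose k ≡ 3 (mod 8). Write k = 8j + 3. Then (8j + 3)³ = 512j³ + 576j² + 216j + 27 = 8(64j³ + 72j² + 27j + 3) + 3, so k³ ≡ 3 (mod 8).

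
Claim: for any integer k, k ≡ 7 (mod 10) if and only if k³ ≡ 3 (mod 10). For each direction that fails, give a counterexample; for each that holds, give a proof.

The biconditional holds.

[⇐] Suppose k³ ≡ 3 (mod 10). The only residue r in {0, …, 9} with r³ ≡ 3 (mod 10) is r = 7, so k ≡ 7 (mod 10).

[⇒] Suppose k ≡ 7 (mod 10). Write k = 10j + 7. Then (10j + 7)³ = 1000j³ + 2100j² + 1470j + 343 = 10(100j³ + 210j² + 147j + 34) + 3, so k³ ≡ 3 (mod 10).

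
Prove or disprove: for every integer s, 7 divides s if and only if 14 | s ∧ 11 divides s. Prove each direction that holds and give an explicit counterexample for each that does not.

(⟸) Suppose 14 ∣ s and 11 ∣ s. Any common multiple of 14 and 11 is a multiple of their lcm; here gcd(14, 11) = 1, so lcm(14, 11) = 14·11 = 154, so 154 ∣ s. Since 7 ∣ 154, it follows that 7 ∣ s.

(⟹) This fails: take s = 7. Certainly 7 ∣ 7, but 14 ∤ 7.

Only the reverse direction holds.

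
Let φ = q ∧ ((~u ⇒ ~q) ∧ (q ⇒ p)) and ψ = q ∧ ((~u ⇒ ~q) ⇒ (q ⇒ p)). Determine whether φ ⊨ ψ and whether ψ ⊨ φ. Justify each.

(⇒) Assume the antecedent. If q is true, the antecedent forces (q = T, p = T, u = T), and q ∧ ((~u ⇒ ~q) ⇒ (q ⇒ p)) holds there. If q is false, the antecedent cannot hold. Either way q ∧ ((~u ⇒ ~q) ⇒ (q ⇒ p)) holds.

(⇐) This fails. Under q = T, p = F, u = F, the left side is false but the right side is true.

(⇒) holds; (⇐) fails.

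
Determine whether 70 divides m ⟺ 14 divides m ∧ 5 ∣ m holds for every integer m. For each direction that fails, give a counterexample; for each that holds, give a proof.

(→) If 70 ∣ m, write m = 70q. Since 70 = 5·14, m = 14·(5q), so 14 ∣ m; and since 70 = 14·5, m = 5·(14q), so 5 ∣ m.

(←) Suppose 14 ∣ m and 5 ∣ m. Any common multiple of 14 and 5 is a multiple of their lcm; here gcd(14, 5) = 1, so lcm(14, 5) = 14·5 = 70, so 70 ∣ m.

The biconditional holds.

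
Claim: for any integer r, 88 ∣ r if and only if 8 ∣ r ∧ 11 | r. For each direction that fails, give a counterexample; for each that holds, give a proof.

(⇐) Suppose 8 ∣ r and 11 ∣ r. Any common multiple of 8 and 11 is a multiple of their lcm; here gcd(8, 11) = 1, so lcm(8, 11) = 8·11 = 88, so 88 ∣ r.

(⇒) If 88 ∣ r, write r = 88q. Since 88 = 11·8, r = 8·(11q), so 8 ∣ r; and since 88 = 8·11, r = 11·(8q), so 11 ∣ r.

The biconditional holds.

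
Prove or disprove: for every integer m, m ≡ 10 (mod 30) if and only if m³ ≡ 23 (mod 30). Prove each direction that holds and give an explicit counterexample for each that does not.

(⇒) This fails: take m = 10. Then 10 ≡ 10 (mod 30), but 10³ = 1000 ≡ 10 (mod 30), not 23.

(⇐) This fails: take m = 17. Then 17³ = 4913 ≡ 23 (mod 30), yet 17 ≡ 17 (mod 30), not 10.

(⇒) fails and (⇐) fails.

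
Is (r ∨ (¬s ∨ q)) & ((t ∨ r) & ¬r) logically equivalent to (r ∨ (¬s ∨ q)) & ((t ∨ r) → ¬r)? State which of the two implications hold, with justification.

Only the forward implication holds.

[⇒] Assume the antecedent. If s is true, the antecedent forces (s = T, q = T, r = F, t = T), and the consequent holds there. If s is false, the antecedent forces (s = F, q = F, r = F, t = T) or (s = F, q = T, r = F, t = T), and the consequent holds there. Either way the consequent holds.

[⇐] This fails. Under s = F, q = F, r = F, t = F, the left side is false but the right side is true.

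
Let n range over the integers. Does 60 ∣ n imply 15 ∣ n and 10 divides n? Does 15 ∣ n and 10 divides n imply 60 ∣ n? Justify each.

Only the forward direction holds.

Forward direction. If 60 ∣ n, write n = 60q. Since 60 = 4·15, n = 15·(4q), so 15 ∣ n; and since 60 = 6·10, n = 10·(6q), so 10 ∣ n.

Converse. This fails: take n = 30. Both 15 ∣ 30 and 10 ∣ 30, yet 30 is not a multiple of 60 (since 30 = 0·60 + 30), so 60 ∤ 30.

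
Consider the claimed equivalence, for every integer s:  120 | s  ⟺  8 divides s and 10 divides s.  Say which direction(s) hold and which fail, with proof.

(⇒) If 120 ∣ s, write s = 120q. Since 120 = 15·8, s = 8·(15q), so 8 ∣ s; and since 120 = 12·10, s = 10·(12q), so 10 ∣ s.

(⇐) This fails: take s = 40. Both 8 ∣ 40 and 10 ∣ 40, yet 40 is not a multiple of 120 (since 40 = 0·120 + 40), so 120 ∤ 40.

The forward direction holds; the converse fails.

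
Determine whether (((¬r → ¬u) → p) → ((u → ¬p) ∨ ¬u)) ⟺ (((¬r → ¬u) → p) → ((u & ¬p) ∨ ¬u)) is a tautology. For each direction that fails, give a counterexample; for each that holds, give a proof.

Forward direction. Assume the antecedent. If p is true, the antecedent forces (r = F, p = T, u = F) or (r = T, p = T, u = F), and the consequent holds there. If p is false, the consequent reduces to true regardless of the other variables. Either way the consequent holds.

Converse. Assume the antecedent. If p is true, the antecedent forces (r = F, p = T, u = F) or (r = T, p = T, u = F), and the consequent holds there. If p is false, the consequent reduces to true regardless of the other variables. Either way the consequent holds.

Both implications hold.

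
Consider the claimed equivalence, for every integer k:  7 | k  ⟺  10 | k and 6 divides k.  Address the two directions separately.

(⇒) fails and (⇐) fails.

Forward direction. This fails: take k = 7. Certainly 7 ∣ 7, but 10 ∤ 7.

Converse. This fails: take k = 30. Both 10 ∣ 30 and 6 ∣ 30, yet 30 is not a multiple of 7 (since 30 = 4·7 + 2), so 7 ∤ 30.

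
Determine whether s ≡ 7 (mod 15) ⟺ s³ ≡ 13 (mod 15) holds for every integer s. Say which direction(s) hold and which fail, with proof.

(→) Suppose s ≡ 7 (mod 15). Write s = 15j + 7. Then (15j + 7)³ = 3375j³ + 4725j² + 2205j + 343 = 15(225j³ + 315j² + 147j + 22) + 13, so s³ ≡ 13 (mod 15).

(←) Conversely, suppose s³ ≡ 13 (mod 15). The only residue r in {0, …, 14} with r³ ≡ 13 (mod 15) is r = 7, so s ≡ 7 (mod 15).

Both directions hold; the statement is true.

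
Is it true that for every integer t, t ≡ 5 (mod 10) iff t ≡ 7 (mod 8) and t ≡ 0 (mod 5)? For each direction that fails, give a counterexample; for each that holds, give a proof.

The forward direction fails; the converse holds.

Forward direction. This fails: t = 25 gives 25 ≡ 5 (mod 10) but 25 ≡ 1 (mod 8), so the conjunction on the right does not hold.

Converse. If t ≡ 7 (mod 8) and t ≡ 0 (mod 5), then by the Chinese remainder theorem t ≡ 15 (mod 40). Since 15 ≡ 5 (mod 10) and 10 ∣ 40, we get t ≡ 5 (mod 10).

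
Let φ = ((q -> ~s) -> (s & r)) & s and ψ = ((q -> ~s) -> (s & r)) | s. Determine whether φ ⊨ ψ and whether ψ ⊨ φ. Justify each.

Only the forward direction holds.

(⟹) Assume the antecedent. If q is true, the antecedent forces (q = T, s = T, r = F) or (q = T, s = T, r = T), and ((q -> ~s) -> (s & r)) | s holds there. If q is false, the antecedent forces (q = F, s = T, r = T), and ((q -> ~s) -> (s & r)) | s holds there. Either way ((q -> ~s) -> (s & r)) | s holds.

(⟸) This fails. Under q = F, s = T, r = F, the left side is false but the right side is true.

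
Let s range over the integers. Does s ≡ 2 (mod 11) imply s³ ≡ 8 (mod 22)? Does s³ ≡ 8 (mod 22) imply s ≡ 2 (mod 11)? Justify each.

(⇒) fails; (⇐) holds.

(→) This fails: take s = 13. Then 13 ≡ 2 (mod 11), but 13³ = 2197 ≡ 19 (mod 22), not 8.

(←) Conversely, the residues r modulo 22 with r³ ≡ 8 (mod 22) are exactly {2}, and each is ≡ 2 (mod 11).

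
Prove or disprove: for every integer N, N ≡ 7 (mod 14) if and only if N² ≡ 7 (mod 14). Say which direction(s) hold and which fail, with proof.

(⟹) Suppose N ≡ 7 (mod 14). Write N = 14j + 7. Then (14j + 7)² = 196j² + 196j + 49 = 14(14j² + 14j + 3) + 7, so N² ≡ 7 (mod 14).

(⟸) Conversely, suppose N² ≡ 7 (mod 14). The only residue r in {0, …, 13} with r² ≡ 7 (mod 14) is r = 7, so N ≡ 7 (mod 14).

Both directions hold; the statement is true.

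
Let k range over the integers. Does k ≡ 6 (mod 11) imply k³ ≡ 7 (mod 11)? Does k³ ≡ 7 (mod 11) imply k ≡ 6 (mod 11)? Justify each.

(⇒) Suppose k ≡ 6 (mod 11). Write k = 11j + 6. Then (11j + 6)³ = 1331j³ + 2178j² + 1188j + 216 = 11(121j³ + 198j² + 108j + 19) + 7, so k³ ≡ 7 (mod 11).

(⇐) Conversely, suppose k³ ≡ 7 (mod 11). The only residue r in {0, …, 10} with r³ ≡ 7 (mod 11) is r = 6, so k ≡ 6 (mod 11).

Both implications hold.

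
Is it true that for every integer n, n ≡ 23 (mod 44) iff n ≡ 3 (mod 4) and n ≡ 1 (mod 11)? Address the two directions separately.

(⇐) If n ≡ 3 (mod 4) and n ≡ 1 (mod 11), then by the Chinese remainder theorem n ≡ 23 (mod 44). This is exactly n ≡ 23 (mod 44).

(⇒) Suppose n ≡ 23 (mod 44); write n = 44j + 23. Since 4 ∣ 44, reducing mod 4 gives n ≡ 23 ≡ 3 (mod 4); since 11 ∣ 44, reducing mod 11 gives n ≡ 23 ≡ 1 (mod 11).

Both directions hold.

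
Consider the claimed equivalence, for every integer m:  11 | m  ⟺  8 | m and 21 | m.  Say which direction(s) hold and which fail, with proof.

Both directions fail.

Forward direction. This fails: take m = 11. Certainly 11 ∣ 11, but 8 ∤ 11.

Converse. This fails: take m = 168. Both 8 ∣ 168 and 21 ∣ 168, yet 168 is not a multiple of 11 (since 168 = 15·11 + 3), so 11 ∤ 168.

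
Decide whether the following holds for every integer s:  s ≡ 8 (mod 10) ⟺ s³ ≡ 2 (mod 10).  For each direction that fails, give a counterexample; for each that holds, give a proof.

Forward direction. Suppose s ≡ 8 (mod 10). Write s = 10j + 8. Then (10j + 8)³ = 1000j³ + 2400j² + 1920j + 512 = 10(100j³ + 240j² + 192j + 51) + 2, so s³ ≡ 2 (mod 10).

Converse. For the converse, argue contrapositively. If s ≢ 8 (mod 10), then s is congruent to one of 0, 1, 2, 3, 4, 5, 6, 7, 9 modulo 10, and these give s³ ≡ 0, 1, 8, 7, 4, 5, 6, 3, 9 respectively — never 2.

Both implications hold.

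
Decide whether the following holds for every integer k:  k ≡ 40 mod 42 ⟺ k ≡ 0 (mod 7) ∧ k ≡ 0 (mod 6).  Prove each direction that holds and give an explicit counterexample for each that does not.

(⇒) fails and (⇐) fails.

(→) This fails: k = 40 gives 40 ≡ 40 (mod 42) but 40 ≡ 5 (mod 7), so the conjunction on the right does not hold.

(←) This fails: k = 0 satisfies both congruences on the right (0 ≡ 0 mod 7 and 0 ≡ 0 mod 6) yet 0 ≡ 0 (mod 42), not 40.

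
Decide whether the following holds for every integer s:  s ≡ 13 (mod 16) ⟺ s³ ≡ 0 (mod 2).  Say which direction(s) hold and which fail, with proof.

Both directions fail.

(→) This fails: take s = 13. Then 13 ≡ 13 (mod 16), but 13³ = 2197 ≡ 1 (mod 2), not 0.

(←) This fails: take s = 0. Then 0³ = 0 ≡ 0 (mod 2), yet 0 ≡ 0 (mod 16), not 13.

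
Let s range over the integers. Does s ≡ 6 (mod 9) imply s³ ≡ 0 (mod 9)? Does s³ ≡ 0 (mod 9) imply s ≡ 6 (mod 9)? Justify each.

[⇒] Suppose s ≡ 6 (mod 9). Write s = 9j + 6. Then (9j + 6)³ = 729j³ + 1458j² + 972j + 216 = 9(81j³ + 162j² + 108j + 24) + 0, so s³ ≡ 0 (mod 9).

[⇐] This fails: take s = 0. Then 0³ = 0 ≡ 0 (mod 9), yet 0 ≡ 0 (mod 9), not 6.

Not equivalent: only (⇒) holds.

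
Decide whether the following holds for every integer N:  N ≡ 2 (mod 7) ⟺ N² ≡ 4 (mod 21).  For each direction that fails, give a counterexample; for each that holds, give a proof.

(⇒) fails and (⇐) fails.

(⇒) This fails: take N = 9. Then 9 ≡ 2 (mod 7), but 9² = 81 ≡ 18 (mod 21), not 4.

(⇐) This fails: take N = 5. Then 5² = 25 ≡ 4 (mod 21), yet 5 ≡ 5 (mod 7), not 2.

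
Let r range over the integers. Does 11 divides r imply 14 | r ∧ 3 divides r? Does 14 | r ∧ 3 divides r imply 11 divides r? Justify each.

Forward direction. This fails: take r = 11. Certainly 11 ∣ 11, but 14 ∤ 11.

Converse. This fails: take r = 42. Both 14 ∣ 42 and 3 ∣ 42, yet 42 is not a multiple of 11 (since 42 = 3·11 + 9), so 11 ∤ 42.

Neither implication holds.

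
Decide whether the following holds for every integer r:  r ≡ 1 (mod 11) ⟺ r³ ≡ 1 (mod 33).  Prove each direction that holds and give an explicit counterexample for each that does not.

Only the converse holds.

(←) The residues r modulo 33 with r³ ≡ 1 (mod 33) are exactly {1}, and each is ≡ 1 (mod 11).

(→) This fails: take r = 12. Then 12 ≡ 1 (mod 11), but 12³ = 1728 ≡ 12 (mod 33), not 1.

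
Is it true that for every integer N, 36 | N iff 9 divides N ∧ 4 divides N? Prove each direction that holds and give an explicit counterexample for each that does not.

(⟸) Suppose 9 ∣ N and 4 ∣ N. Any common multiple of 9 and 4 is a multiple of their lcm; here gcd(9, 4) = 1, so lcm(9, 4) = 9·4 = 36, so 36 ∣ N.

(⟹) If 36 ∣ N, write N = 36q. Since 36 = 4·9, N = 9·(4q), so 9 ∣ N; and since 36 = 9·4, N = 4·(9q), so 4 ∣ N.

The biconditional holds.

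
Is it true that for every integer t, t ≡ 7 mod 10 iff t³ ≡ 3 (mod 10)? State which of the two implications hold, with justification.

(→) Suppose t ≡ 7 mod 10. Write t = 10j + 7. Then (10j + 7)³ = 1000j³ + 2100j² + 1470j + 343 = 10(100j³ + 210j² + 147j + 34) + 3, so t³ ≡ 3 (mod 10).

(←) For the converse, argue contrapositively. If t ≢ 7 (mod 10), then t is congruent to one of 0, 1, 2, 3, 4, 5, 6, 8, 9 modulo 10, and these give t³ ≡ 0, 1, 8, 7, 4, 5, 6, 2, 9 respectively — never 3.

Both directions hold.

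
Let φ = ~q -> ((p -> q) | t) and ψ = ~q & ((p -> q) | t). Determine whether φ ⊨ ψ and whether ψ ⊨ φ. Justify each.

Forward direction. This fails. Under t = F, q = T, p = F, the left side is true but the right side is false.

Converse. Assume the antecedent. If t is true, ~q -> ((p -> q) | t) reduces to true regardless of the other variables. If t is false, the antecedent forces (t = F, q = F, p = F), and ~q -> ((p -> q) | t) holds there. Either way ~q -> ((p -> q) | t) holds.

Only the reverse direction holds.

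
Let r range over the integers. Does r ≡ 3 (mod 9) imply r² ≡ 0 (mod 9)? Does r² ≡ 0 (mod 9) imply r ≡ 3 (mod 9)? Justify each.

Forward direction. Suppose r ≡ 3 (mod 9). Write r = 9j + 3. Then (9j + 3)² = 81j² + 54j + 9 = 9(9j² + 6j + 1) + 0, so r² ≡ 0 (mod 9).

Converse. This fails: take r = 0. Then 0² = 0 ≡ 0 (mod 9), yet 0 ≡ 0 (mod 9), not 3.

(⇒) holds; (⇐) fails.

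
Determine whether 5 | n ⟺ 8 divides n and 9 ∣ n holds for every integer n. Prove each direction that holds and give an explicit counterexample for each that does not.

(⇒) fails and (⇐) fails.

(⇒) This fails: take n = 5. Certainly 5 ∣ 5, but 8 ∤ 5.

(⇐) This fails: take n = 72. Both 8 ∣ 72 and 9 ∣ 72, yet 72 is not a multiple of 5 (since 72 = 14·5 + 2), so 5 ∤ 72.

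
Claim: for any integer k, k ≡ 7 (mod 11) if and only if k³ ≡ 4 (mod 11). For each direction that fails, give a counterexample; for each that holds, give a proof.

Neither implication holds.

(⇒) This fails: take k = 7. Then 7 ≡ 7 (mod 11), but 7³ = 343 ≡ 2 (mod 11), not 4.

(⇐) This fails: take k = 5. Then 5³ = 125 ≡ 4 (mod 11), yet 5 ≡ 5 (mod 11), not 7.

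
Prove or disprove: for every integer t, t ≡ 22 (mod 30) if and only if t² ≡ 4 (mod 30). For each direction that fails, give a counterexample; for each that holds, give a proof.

(⇒) Suppose t ≡ 22 (mod 30). Write t = 30j + 22. Then (30j + 22)² = 900j² + 1320j + 484 = 30(30j² + 44j + 16) + 4, so t² ≡ 4 (mod 30).

(⇐) This fails: take t = 2. Then 2² = 4 ≡ 4 (mod 30), yet 2 ≡ 2 (mod 30), not 22.

Only the forward implication holds.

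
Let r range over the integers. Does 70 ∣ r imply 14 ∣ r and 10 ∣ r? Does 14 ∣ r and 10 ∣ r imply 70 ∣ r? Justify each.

Converse. Suppose 14 ∣ r and 10 ∣ r. Any common multiple of 14 and 10 is a multiple of their lcm; here lcm(14, 10) = 14·10/gcd(14, 10) = 140/2 = 70, so 70 ∣ r.

Forward direction. If 70 ∣ r, write r = 70q. Since 70 = 5·14, r = 14·(5q), so 14 ∣ r; and since 70 = 7·10, r = 10·(7q), so 10 ∣ r.

Both implications hold.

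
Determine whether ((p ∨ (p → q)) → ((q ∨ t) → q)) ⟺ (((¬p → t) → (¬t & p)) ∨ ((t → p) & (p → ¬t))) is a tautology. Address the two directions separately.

(⟸) Assume the antecedent. If q is true, (p ∨ (p → q)) → ((q ∨ t) → q) reduces to true regardless of the other variables. If q is false, the antecedent forces (q = F, p = F, t = F) or (q = F, p = T, t = F), and (p ∨ (p → q)) → ((q ∨ t) → q) holds there. Either way (p ∨ (p → q)) → ((q ∨ t) → q) holds.

(⟹) This fails. Under q = T, p = F, t = T, the left side is true but the right side is false.

Not equivalent: only (⇐) holds.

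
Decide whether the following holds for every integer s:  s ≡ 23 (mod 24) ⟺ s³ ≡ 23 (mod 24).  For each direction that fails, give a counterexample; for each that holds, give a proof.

[⇒] Suppose s ≡ 23 (mod 24). Write s = 24j + 23. Then (24j + 23)³ = 13824j³ + 39744j² + 38088j + 12167 = 24(576j³ + 1656j² + 1587j + 506) + 23, so s³ ≡ 23 (mod 24).

[⇐] Conversely, suppose s³ ≡ 23 (mod 24). The only residue r in {0, …, 23} with r³ ≡ 23 (mod 24) is r = 23, so s ≡ 23 (mod 24).

Both implications hold.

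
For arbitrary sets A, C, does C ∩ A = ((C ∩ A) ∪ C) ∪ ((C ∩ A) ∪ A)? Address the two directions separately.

The sets are not equal: only the forward inclusion holds.

(⊆) Let x ∈ C ∩ A. Then x ∈ A ∩ C, from which x ∈ ((C ∩ A) ∪ C) ∪ ((C ∩ A) ∪ A).

(⊇) This inclusion fails. Take A = {1}, C = ∅; then 1 ∈ ((C ∩ A) ∪ C) ∪ ((C ∩ A) ∪ A) but 1 ∉ C ∩ A.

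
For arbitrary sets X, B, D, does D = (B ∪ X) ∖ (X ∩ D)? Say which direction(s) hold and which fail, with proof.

(⟹) This inclusion fails. Take X = ∅, B = ∅, D = {1}; then 1 ∈ D but 1 ∉ (B ∪ X) ∖ (X ∩ D).

(⟸) This inclusion fails. Take X = {1}, B = ∅, D = ∅; then 1 ∈ (B ∪ X) ∖ (X ∩ D) but 1 ∉ D.

Neither inclusion holds.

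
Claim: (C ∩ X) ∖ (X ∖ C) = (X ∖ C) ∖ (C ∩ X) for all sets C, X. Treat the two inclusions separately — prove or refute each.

(⊆) This inclusion fails. Take C = {1}, X = {1}; then 1 ∈ (C ∩ X) ∖ (X ∖ C) but 1 ∉ (X ∖ C) ∖ (C ∩ X).

(⊇) This inclusion fails. Take C = ∅, X = {1}; then 1 ∈ (X ∖ C) ∖ (C ∩ X) but 1 ∉ (C ∩ X) ∖ (X ∖ C).

Neither inclusion holds.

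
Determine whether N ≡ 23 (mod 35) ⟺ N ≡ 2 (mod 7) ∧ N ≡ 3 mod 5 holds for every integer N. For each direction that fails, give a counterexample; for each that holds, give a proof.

(←) If N ≡ 2 (mod 7) and N ≡ 3 (mod 5), then by the Chinese remainder theorem N ≡ 23 (mod 35). This is exactly N ≡ 23 (mod 35).

(→) Suppose N ≡ 23 (mod 35); write N = 35j + 23. Since 7 ∣ 35, reducing mod 7 gives N ≡ 23 ≡ 2 (mod 7); since 5 ∣ 35, reducing mod 5 gives N ≡ 23 ≡ 3 (mod 5).

Both implications hold.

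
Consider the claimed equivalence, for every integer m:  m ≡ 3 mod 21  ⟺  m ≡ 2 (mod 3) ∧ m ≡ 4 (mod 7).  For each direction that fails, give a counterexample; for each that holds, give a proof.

[⇒] This fails: m = 3 gives 3 ≡ 3 (mod 21) but 3 ≡ 0 (mod 3), so the conjunction on the right does not hold.

[⇐] This fails: m = 11 satisfies both congruences on the right (11 ≡ 2 mod 3 and 11 ≡ 4 mod 7) yet 11 ≡ 11 (mod 21), not 3.

Neither direction holds.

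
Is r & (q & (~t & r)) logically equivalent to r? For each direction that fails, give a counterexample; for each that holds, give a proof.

[⇐] This fails. Under r = T, t = F, q = F, the left side is false but the right side is true.

[⇒] Assume the antecedent. If r is true, r reduces to true regardless of the other variables. If r is false, the antecedent cannot hold. Either way r holds.

Only the forward implication holds.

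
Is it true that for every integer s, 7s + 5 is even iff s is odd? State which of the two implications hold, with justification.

Forward direction. Suppose 7s + 5 is even. Since 7 is odd, 7s and s have the same parity, so 7s + 5 ≡ s + 5 (mod 2). As 5 is odd, 7s + 5 is even exactly when s is odd. Thus s is odd.

Converse. Suppose s is odd; write s = 2j + 1. Then 7s + 5 = 7·(2j + 1) + 5 = 2·7j + 12, which is even.

Both implications hold.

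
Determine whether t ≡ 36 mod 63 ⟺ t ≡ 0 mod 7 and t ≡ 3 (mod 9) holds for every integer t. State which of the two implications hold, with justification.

Neither direction holds.

(⟹) This fails: t = 36 gives 36 ≡ 36 (mod 63) but 36 ≡ 1 (mod 7), so the conjunction on the right does not hold.

(⟸) This fails: t = 21 satisfies both congruences on the right (21 ≡ 0 mod 7 and 21 ≡ 3 mod 9) yet 21 ≡ 21 (mod 63), not 36.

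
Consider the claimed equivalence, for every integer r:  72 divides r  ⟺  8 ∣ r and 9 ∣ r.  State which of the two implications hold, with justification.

Both directions hold; the statement is true.

(⟹) If 72 ∣ r, write r = 72q. Since 72 = 9·8, r = 8·(9q), so 8 ∣ r; and since 72 = 8·9, r = 9·(8q), so 9 ∣ r.

(⟸) Suppose 8 ∣ r and 9 ∣ r. Any common multiple of 8 and 9 is a multiple of their lcm; here gcd(8, 9) = 1, so lcm(8, 9) = 8·9 = 72, so 72 ∣ r.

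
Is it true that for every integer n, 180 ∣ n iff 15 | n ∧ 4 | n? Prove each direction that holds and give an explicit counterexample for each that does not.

Only the forward direction holds.

Forward direction. If 180 ∣ n, write n = 180q. Since 180 = 12·15, n = 15·(12q), so 15 ∣ n; and since 180 = 45·4, n = 4·(45q), so 4 ∣ n.

Converse. This fails: take n = 60. Both 15 ∣ 60 and 4 ∣ 60, yet 60 is not a multiple of 180 (since 60 = 0·180 + 60), so 180 ∤ 60.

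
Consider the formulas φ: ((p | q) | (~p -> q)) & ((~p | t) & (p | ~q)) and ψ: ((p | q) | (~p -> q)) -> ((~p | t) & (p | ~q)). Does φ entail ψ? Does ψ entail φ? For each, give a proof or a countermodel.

Not equivalent: only (⇒) holds.

(⟸) This fails. Under q = F, t = F, p = F, the left side is false but the right side is true.

(⟹) Assume the antecedent. If q is true, the antecedent forces (q = T, t = T, p = T), and the consequent holds there. If q is false, the antecedent forces (q = F, t = T, p = T), and the consequent holds there. Either way the consequent holds.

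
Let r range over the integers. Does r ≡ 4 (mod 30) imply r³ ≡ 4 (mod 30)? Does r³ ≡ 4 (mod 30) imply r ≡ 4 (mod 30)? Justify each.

Forward direction. Suppose r ≡ 4 (mod 30). Write r = 30j + 4. Then (30j + 4)³ = 27000j³ + 10800j² + 1440j + 64 = 30(900j³ + 360j² + 48j + 2) + 4, so r³ ≡ 4 (mod 30).

Converse. Suppose r³ ≡ 4 (mod 30). The only residue r in {0, …, 29} with r³ ≡ 4 (mod 30) is r = 4, so r ≡ 4 (mod 30).

Both implications hold.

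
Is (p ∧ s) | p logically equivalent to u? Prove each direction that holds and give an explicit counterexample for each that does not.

(⟹) This fails. Under p = T, s = F, u = F, the left side is true but the right side is false.

(⟸) This fails. Under p = F, s = F, u = T, the left side is false but the right side is true.

(⇒) fails and (⇐) fails.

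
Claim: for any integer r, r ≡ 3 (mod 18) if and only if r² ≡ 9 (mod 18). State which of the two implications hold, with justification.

(⇐) This fails: take r = 9. Then 9² = 81 ≡ 9 (mod 18), yet 9 ≡ 9 (mod 18), not 3.

(⇒) Suppose r ≡ 3 (mod 18). Write r = 18j + 3. Then (18j + 3)² = 324j² + 108j + 9 = 18(18j² + 6j) + 9, so r² ≡ 9 (mod 18).

Not equivalent: only (⇒) holds.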